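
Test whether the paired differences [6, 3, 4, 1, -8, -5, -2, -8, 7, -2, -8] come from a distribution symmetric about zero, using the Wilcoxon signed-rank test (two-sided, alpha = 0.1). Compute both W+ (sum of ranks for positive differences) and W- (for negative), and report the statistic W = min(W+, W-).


Step 1: Drop any zero differences (none here) and take |d_i|.
|d| = [6, 3, 4, 1, 8, 5, 2, 8, 7, 2, 8]
Step 2: Midrank |d_i| (ties get averaged ranks).
ranks: |6|->7, |3|->4, |4|->5, |1|->1, |8|->10, |5|->6, |2|->2.5, |8|->10, |7|->8, |2|->2.5, |8|->10
Step 3: Attach original signs; sum ranks with positive sign and with negative sign.
W+ = 7 + 4 + 5 + 1 + 8 = 25
W- = 10 + 6 + 2.5 + 10 + 2.5 + 10 = 41
(Check: W+ + W- = 66 should equal n(n+1)/2 = 66.)
Step 4: Test statistic W = min(W+, W-) = 25.
Step 5: Ties in |d|, so use the tie-corrected normal approximation.
        E[W] = n(n+1)/4 = 11*12/4 = 33.
        Tie groups: |d|=2 (t=2), |d|=8 (t=3); sum(t^3 - t) = 30.
        Var[W] = n(n+1)(2n+1)/24 - sum(t^3-t)/48 = 3036/24 - 30/48 = 125.875.
        z = (W - E[W]) / sqrt(Var[W]) = (25 - 33) / 11.2194 = -0.7131.
        Two-sided p = 2*Phi(z) = 0.475815.
Step 6: alpha = 0.1. fail to reject H0.

W+ = 25, W- = 41, W = min = 25, p = 0.475815, fail to reject H0.


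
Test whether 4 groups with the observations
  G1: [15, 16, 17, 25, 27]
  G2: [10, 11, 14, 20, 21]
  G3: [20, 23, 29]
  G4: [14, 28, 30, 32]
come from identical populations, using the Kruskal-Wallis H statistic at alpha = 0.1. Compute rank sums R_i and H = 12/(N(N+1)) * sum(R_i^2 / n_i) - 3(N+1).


Step 1: Combine all N = 17 observations and assign midranks.
sorted (value, group, rank): (10,G2,1), (11,G2,2), (14,G2,3.5), (14,G4,3.5), (15,G1,5), (16,G1,6), (17,G1,7), (20,G2,8.5), (20,G3,8.5), (21,G2,10), (23,G3,11), (25,G1,12), (27,G1,13), (28,G4,14), (29,G3,15), (30,G4,16), (32,G4,17)
Step 2: Sum ranks within each group.
R_1 = 43 (n_1 = 5)
R_2 = 25 (n_2 = 5)
R_3 = 34.5 (n_3 = 3)
R_4 = 50.5 (n_4 = 4)
Step 3: H = 12/(N(N+1)) * sum(R_i^2/n_i) - 3(N+1)
     = 12/(17*18) * (43^2/5 + 25^2/5 + 34.5^2/3 + 50.5^2/4) - 3*18
     = 0.039216 * 1529.11 - 54
     = 5.965196.
Step 4: Ties present; correction factor C = 1 - 12/(17^3 - 17) = 0.997549. Corrected H = 5.965196 / 0.997549 = 5.979853.
Step 5: Under H0, H ~ chi^2(3); p-value = 0.112595.
Step 6: alpha = 0.1. fail to reject H0.

H = 5.9799, df = 3, p = 0.112595, fail to reject H0.


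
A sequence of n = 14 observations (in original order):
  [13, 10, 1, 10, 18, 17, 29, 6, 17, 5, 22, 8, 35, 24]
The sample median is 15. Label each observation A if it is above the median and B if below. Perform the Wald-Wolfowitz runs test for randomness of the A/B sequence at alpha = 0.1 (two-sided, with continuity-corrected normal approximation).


Step 1: Compute median = 15; label A = above, B = below.
Labels in order: BBBBAAABABABAA  (n_A = 7, n_B = 7)
Step 2: Count runs R = 8.
Step 3: Under H0 (random ordering), E[R] = 2*n_A*n_B/(n_A+n_B) + 1 = 2*7*7/14 + 1 = 8.0000.
        Var[R] = 2*n_A*n_B*(2*n_A*n_B - n_A - n_B) / ((n_A+n_B)^2 * (n_A+n_B-1)) = 8232/2548 = 3.2308.
        SD[R] = 1.7974.
Step 4: R = E[R], so z = 0 with no continuity correction.
Step 5: Two-sided p-value via normal approximation = 2*(1 - Phi(|z|)) = 1.000000.
Step 6: alpha = 0.1. fail to reject H0.

R = 8, z = 0.0000, p = 1.000000, fail to reject H0.


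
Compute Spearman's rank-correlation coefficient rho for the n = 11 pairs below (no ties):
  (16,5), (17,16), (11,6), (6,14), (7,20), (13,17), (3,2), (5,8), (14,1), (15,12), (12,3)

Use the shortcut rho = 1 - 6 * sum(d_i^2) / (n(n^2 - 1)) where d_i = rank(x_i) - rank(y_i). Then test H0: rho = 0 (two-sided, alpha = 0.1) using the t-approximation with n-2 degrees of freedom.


Step 1: Rank x and y separately (midranks; no ties here).
rank(x): 16->10, 17->11, 11->5, 6->3, 7->4, 13->7, 3->1, 5->2, 14->8, 15->9, 12->6
rank(y): 5->4, 16->9, 6->5, 14->8, 20->11, 17->10, 2->2, 8->6, 1->1, 12->7, 3->3
Step 2: d_i = R_x(i) - R_y(i); compute d_i^2.
  (10-4)^2=36, (11-9)^2=4, (5-5)^2=0, (3-8)^2=25, (4-11)^2=49, (7-10)^2=9, (1-2)^2=1, (2-6)^2=16, (8-1)^2=49, (9-7)^2=4, (6-3)^2=9
sum(d^2) = 202.
Step 3: rho = 1 - 6*202 / (11*(11^2 - 1)) = 1 - 1212/1320 = 0.081818.
Step 4: Under H0, t = rho * sqrt((n-2)/(1-rho^2)) = 0.2463 ~ t(9).
Step 5: Two-sided p-value from the t-distribution with 9 df = 0.810990.
Step 6: alpha = 0.1. fail to reject H0.

rho = 0.0818, p = 0.810990, fail to reject H0 at alpha = 0.1.


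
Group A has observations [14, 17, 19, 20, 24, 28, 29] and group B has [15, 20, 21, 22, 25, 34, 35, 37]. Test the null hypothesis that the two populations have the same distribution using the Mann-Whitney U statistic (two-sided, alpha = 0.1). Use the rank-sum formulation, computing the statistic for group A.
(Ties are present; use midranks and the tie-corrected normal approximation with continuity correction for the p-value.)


Step 1: Combine and sort all 15 observations; assign midranks.
sorted (value, group): (14,X), (15,Y), (17,X), (19,X), (20,X), (20,Y), (21,Y), (22,Y), (24,X), (25,Y), (28,X), (29,X), (34,Y), (35,Y), (37,Y)
ranks: 14->1, 15->2, 17->3, 19->4, 20->5.5, 20->5.5, 21->7, 22->8, 24->9, 25->10, 28->11, 29->12, 34->13, 35->14, 37->15
Step 2: Rank sum for X: R1 = 1 + 3 + 4 + 5.5 + 9 + 11 + 12 = 45.5.
Step 3: U_X = R1 - n1(n1+1)/2 = 45.5 - 7*8/2 = 45.5 - 28 = 17.5.
       U_Y = n1*n2 - U_X = 56 - 17.5 = 38.5.
Step 4: Ties are present, so use the tie-corrected normal approximation (with continuity correction) for the p-value.
Step 5: p-value = 0.246738; compare to alpha = 0.1. fail to reject H0.

U_X = 17.5, p = 0.246738, fail to reject H0 at alpha = 0.1.


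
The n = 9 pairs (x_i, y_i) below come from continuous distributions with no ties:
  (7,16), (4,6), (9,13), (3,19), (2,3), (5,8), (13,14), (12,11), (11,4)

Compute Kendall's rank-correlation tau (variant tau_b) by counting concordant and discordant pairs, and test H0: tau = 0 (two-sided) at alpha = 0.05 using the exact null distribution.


Step 1: Enumerate the 36 unordered pairs (i,j) with i<j and classify each by sign(x_j-x_i) * sign(y_j-y_i).
  (1,2):dx=-3,dy=-10->C; (1,3):dx=+2,dy=-3->D; (1,4):dx=-4,dy=+3->D; (1,5):dx=-5,dy=-13->C
  (1,6):dx=-2,dy=-8->C; (1,7):dx=+6,dy=-2->D; (1,8):dx=+5,dy=-5->D; (1,9):dx=+4,dy=-12->D
  (2,3):dx=+5,dy=+7->C; (2,4):dx=-1,dy=+13->D; (2,5):dx=-2,dy=-3->C; (2,6):dx=+1,dy=+2->C
  (2,7):dx=+9,dy=+8->C; (2,8):dx=+8,dy=+5->C; (2,9):dx=+7,dy=-2->D; (3,4):dx=-6,dy=+6->D
  (3,5):dx=-7,dy=-10->C; (3,6):dx=-4,dy=-5->C; (3,7):dx=+4,dy=+1->C; (3,8):dx=+3,dy=-2->D
  (3,9):dx=+2,dy=-9->D; (4,5):dx=-1,dy=-16->C; (4,6):dx=+2,dy=-11->D; (4,7):dx=+10,dy=-5->D
  (4,8):dx=+9,dy=-8->D; (4,9):dx=+8,dy=-15->D; (5,6):dx=+3,dy=+5->C; (5,7):dx=+11,dy=+11->C
  (5,8):dx=+10,dy=+8->C; (5,9):dx=+9,dy=+1->C; (6,7):dx=+8,dy=+6->C; (6,8):dx=+7,dy=+3->C
  (6,9):dx=+6,dy=-4->D; (7,8):dx=-1,dy=-3->C; (7,9):dx=-2,dy=-10->C; (8,9):dx=-1,dy=-7->C
Step 2: C = 21, D = 15, total pairs = 36.
Step 3: tau = (C - D)/(n(n-1)/2) = (21 - 15)/36 = 0.166667.
Step 4: Exact two-sided p-value (enumerate n! = 362880 permutations of y under H0): p = 0.612202.
Step 5: alpha = 0.05. fail to reject H0.

tau_b = 0.1667 (C=21, D=15), p = 0.612202, fail to reject H0.


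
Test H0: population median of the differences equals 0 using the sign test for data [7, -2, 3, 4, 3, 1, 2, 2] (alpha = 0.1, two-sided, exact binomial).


Step 1: Discard zero differences. Original n = 8; n_eff = number of nonzero differences = 8.
Nonzero differences (with sign): +7, -2, +3, +4, +3, +1, +2, +2
Step 2: Count signs: positive = 7, negative = 1.
Step 3: Under H0: P(positive) = 0.5, so the number of positives S ~ Bin(8, 0.5).
Step 4: Two-sided exact p-value = sum of Bin(8,0.5) probabilities at or below the observed probability = 0.070312.
Step 5: alpha = 0.1. reject H0.

n_eff = 8, pos = 7, neg = 1, p = 0.070312, reject H0.


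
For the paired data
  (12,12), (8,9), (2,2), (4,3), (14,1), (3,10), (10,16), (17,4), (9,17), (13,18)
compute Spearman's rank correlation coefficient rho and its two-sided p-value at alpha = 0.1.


Step 1: Rank x and y separately (midranks; no ties here).
rank(x): 12->7, 8->4, 2->1, 4->3, 14->9, 3->2, 10->6, 17->10, 9->5, 13->8
rank(y): 12->7, 9->5, 2->2, 3->3, 1->1, 10->6, 16->8, 4->4, 17->9, 18->10
Step 2: d_i = R_x(i) - R_y(i); compute d_i^2.
  (7-7)^2=0, (4-5)^2=1, (1-2)^2=1, (3-3)^2=0, (9-1)^2=64, (2-6)^2=16, (6-8)^2=4, (10-4)^2=36, (5-9)^2=16, (8-10)^2=4
sum(d^2) = 142.
Step 3: rho = 1 - 6*142 / (10*(10^2 - 1)) = 1 - 852/990 = 0.139394.
Step 4: Under H0, t = rho * sqrt((n-2)/(1-rho^2)) = 0.3982 ~ t(8).
Step 5: Two-sided p-value from the t-distribution with 8 df = 0.700932.
Step 6: alpha = 0.1. fail to reject H0.

rho = 0.1394, p = 0.700932, fail to reject H0 at alpha = 0.1.


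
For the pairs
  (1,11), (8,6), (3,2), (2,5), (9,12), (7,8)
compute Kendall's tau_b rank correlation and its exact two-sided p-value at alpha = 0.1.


Step 1: Enumerate the 15 unordered pairs (i,j) with i<j and classify each by sign(x_j-x_i) * sign(y_j-y_i).
  (1,2):dx=+7,dy=-5->D; (1,3):dx=+2,dy=-9->D; (1,4):dx=+1,dy=-6->D; (1,5):dx=+8,dy=+1->C
  (1,6):dx=+6,dy=-3->D; (2,3):dx=-5,dy=-4->C; (2,4):dx=-6,dy=-1->C; (2,5):dx=+1,dy=+6->C
  (2,6):dx=-1,dy=+2->D; (3,4):dx=-1,dy=+3->D; (3,5):dx=+6,dy=+10->C; (3,6):dx=+4,dy=+6->C
  (4,5):dx=+7,dy=+7->C; (4,6):dx=+5,dy=+3->C; (5,6):dx=-2,dy=-4->C
Step 2: C = 9, D = 6, total pairs = 15.
Step 3: tau = (C - D)/(n(n-1)/2) = (9 - 6)/15 = 0.200000.
Step 4: Exact two-sided p-value (enumerate n! = 720 permutations of y under H0): p = 0.719444.
Step 5: alpha = 0.1. fail to reject H0.

tau_b = 0.2000 (C=9, D=6), p = 0.719444, fail to reject H0.


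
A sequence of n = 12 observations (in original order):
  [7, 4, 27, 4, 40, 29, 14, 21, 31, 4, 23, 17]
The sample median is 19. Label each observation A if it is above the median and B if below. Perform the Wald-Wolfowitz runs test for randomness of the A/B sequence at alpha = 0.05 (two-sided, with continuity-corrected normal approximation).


Step 1: Compute median = 19; label A = above, B = below.
Labels in order: BBABAABAABAB  (n_A = 6, n_B = 6)
Step 2: Count runs R = 9.
Step 3: Under H0 (random ordering), E[R] = 2*n_A*n_B/(n_A+n_B) + 1 = 2*6*6/12 + 1 = 7.0000.
        Var[R] = 2*n_A*n_B*(2*n_A*n_B - n_A - n_B) / ((n_A+n_B)^2 * (n_A+n_B-1)) = 4320/1584 = 2.7273.
        SD[R] = 1.6514.
Step 4: Continuity-corrected z = (R - 0.5 - E[R]) / SD[R] = (9 - 0.5 - 7.0000) / 1.6514 = 0.9083.
Step 5: Two-sided p-value via normal approximation = 2*(1 - Phi(|z|)) = 0.363722.
Step 6: alpha = 0.05. fail to reject H0.

R = 9, z = 0.9083, p = 0.363722, fail to reject H0.


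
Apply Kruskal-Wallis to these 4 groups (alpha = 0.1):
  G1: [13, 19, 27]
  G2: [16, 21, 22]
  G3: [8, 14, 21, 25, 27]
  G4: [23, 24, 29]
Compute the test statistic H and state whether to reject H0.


Step 1: Combine all N = 14 observations and assign midranks.
sorted (value, group, rank): (8,G3,1), (13,G1,2), (14,G3,3), (16,G2,4), (19,G1,5), (21,G2,6.5), (21,G3,6.5), (22,G2,8), (23,G4,9), (24,G4,10), (25,G3,11), (27,G1,12.5), (27,G3,12.5), (29,G4,14)
Step 2: Sum ranks within each group.
R_1 = 19.5 (n_1 = 3)
R_2 = 18.5 (n_2 = 3)
R_3 = 34 (n_3 = 5)
R_4 = 33 (n_4 = 3)
Step 3: H = 12/(N(N+1)) * sum(R_i^2/n_i) - 3(N+1)
     = 12/(14*15) * (19.5^2/3 + 18.5^2/3 + 34^2/5 + 33^2/3) - 3*15
     = 0.057143 * 835.033 - 45
     = 2.716190.
Step 4: Ties present; correction factor C = 1 - 12/(14^3 - 14) = 0.995604. Corrected H = 2.716190 / 0.995604 = 2.728182.
Step 5: Under H0, H ~ chi^2(3); p-value = 0.435459.
Step 6: alpha = 0.1. fail to reject H0.

H = 2.7282, df = 3, p = 0.435459, fail to reject H0.


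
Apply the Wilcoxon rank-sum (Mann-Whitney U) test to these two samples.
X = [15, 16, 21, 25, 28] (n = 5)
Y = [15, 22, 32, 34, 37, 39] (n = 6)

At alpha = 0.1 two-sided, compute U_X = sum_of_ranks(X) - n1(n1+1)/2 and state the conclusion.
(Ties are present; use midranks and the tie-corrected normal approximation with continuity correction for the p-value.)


Step 1: Combine and sort all 11 observations; assign midranks.
sorted (value, group): (15,X), (15,Y), (16,X), (21,X), (22,Y), (25,X), (28,X), (32,Y), (34,Y), (37,Y), (39,Y)
ranks: 15->1.5, 15->1.5, 16->3, 21->4, 22->5, 25->6, 28->7, 32->8, 34->9, 37->10, 39->11
Step 2: Rank sum for X: R1 = 1.5 + 3 + 4 + 6 + 7 = 21.5.
Step 3: U_X = R1 - n1(n1+1)/2 = 21.5 - 5*6/2 = 21.5 - 15 = 6.5.
       U_Y = n1*n2 - U_X = 30 - 6.5 = 23.5.
Step 4: Ties are present, so use the tie-corrected normal approximation (with continuity correction) for the p-value.
Step 5: p-value = 0.143215; compare to alpha = 0.1. fail to reject H0.

U_X = 6.5, p = 0.143215, fail to reject H0 at alpha = 0.1.


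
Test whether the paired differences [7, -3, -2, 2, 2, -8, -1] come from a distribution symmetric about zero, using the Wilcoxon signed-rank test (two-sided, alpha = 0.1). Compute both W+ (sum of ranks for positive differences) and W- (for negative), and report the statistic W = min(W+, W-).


Step 1: Drop any zero differences (none here) and take |d_i|.
|d| = [7, 3, 2, 2, 2, 8, 1]
Step 2: Midrank |d_i| (ties get averaged ranks).
ranks: |7|->6, |3|->5, |2|->3, |2|->3, |2|->3, |8|->7, |1|->1
Step 3: Attach original signs; sum ranks with positive sign and with negative sign.
W+ = 6 + 3 + 3 = 12
W- = 5 + 3 + 7 + 1 = 16
(Check: W+ + W- = 28 should equal n(n+1)/2 = 28.)
Step 4: Test statistic W = min(W+, W-) = 12.
Step 5: Ties in |d|, so use the tie-corrected normal approximation.
        E[W] = n(n+1)/4 = 7*8/4 = 14.
        Tie groups: |d|=2 (t=3); sum(t^3 - t) = 24.
        Var[W] = n(n+1)(2n+1)/24 - sum(t^3-t)/48 = 840/24 - 24/48 = 34.5.
        z = (W - E[W]) / sqrt(Var[W]) = (12 - 14) / 5.8737 = -0.3405.
        Two-sided p = 2*Phi(z) = 0.733478.
Step 6: alpha = 0.1. fail to reject H0.

W+ = 12, W- = 16, W = min = 12, p = 0.733478, fail to reject H0.


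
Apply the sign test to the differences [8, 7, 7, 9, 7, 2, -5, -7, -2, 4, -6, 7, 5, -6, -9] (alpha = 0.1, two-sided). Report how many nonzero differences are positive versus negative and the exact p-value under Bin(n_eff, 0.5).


Step 1: Discard zero differences. Original n = 15; n_eff = number of nonzero differences = 15.
Nonzero differences (with sign): +8, +7, +7, +9, +7, +2, -5, -7, -2, +4, -6, +7, +5, -6, -9
Step 2: Count signs: positive = 9, negative = 6.
Step 3: Under H0: P(positive) = 0.5, so the number of positives S ~ Bin(15, 0.5).
Step 4: Two-sided exact p-value = sum of Bin(15,0.5) probabilities at or below the observed probability = 0.607239.
Step 5: alpha = 0.1. fail to reject H0.

n_eff = 15, pos = 9, neg = 6, p = 0.607239, fail to reject H0.


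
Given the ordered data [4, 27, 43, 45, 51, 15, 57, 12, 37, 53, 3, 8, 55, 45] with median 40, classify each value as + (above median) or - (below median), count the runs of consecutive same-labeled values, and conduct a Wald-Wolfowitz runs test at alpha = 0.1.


Step 1: Compute median = 40; label A = above, B = below.
Labels in order: BBAAABABBABBAA  (n_A = 7, n_B = 7)
Step 2: Count runs R = 8.
Step 3: Under H0 (random ordering), E[R] = 2*n_A*n_B/(n_A+n_B) + 1 = 2*7*7/14 + 1 = 8.0000.
        Var[R] = 2*n_A*n_B*(2*n_A*n_B - n_A - n_B) / ((n_A+n_B)^2 * (n_A+n_B-1)) = 8232/2548 = 3.2308.
        SD[R] = 1.7974.
Step 4: R = E[R], so z = 0 with no continuity correction.
Step 5: Two-sided p-value via normal approximation = 2*(1 - Phi(|z|)) = 1.000000.
Step 6: alpha = 0.1. fail to reject H0.

R = 8, z = 0.0000, p = 1.000000, fail to reject H0.


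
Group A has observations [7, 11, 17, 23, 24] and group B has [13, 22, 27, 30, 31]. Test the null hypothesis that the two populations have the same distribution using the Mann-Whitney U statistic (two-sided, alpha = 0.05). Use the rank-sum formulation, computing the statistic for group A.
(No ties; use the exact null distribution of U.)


Step 1: Combine and sort all 10 observations; assign midranks.
sorted (value, group): (7,X), (11,X), (13,Y), (17,X), (22,Y), (23,X), (24,X), (27,Y), (30,Y), (31,Y)
ranks: 7->1, 11->2, 13->3, 17->4, 22->5, 23->6, 24->7, 27->8, 30->9, 31->10
Step 2: Rank sum for X: R1 = 1 + 2 + 4 + 6 + 7 = 20.
Step 3: U_X = R1 - n1(n1+1)/2 = 20 - 5*6/2 = 20 - 15 = 5.
       U_Y = n1*n2 - U_X = 25 - 5 = 20.
Step 4: No ties, so the exact null distribution of U (based on enumerating the C(10,5) = 252 equally likely rank assignments) gives the two-sided p-value.
Step 5: p-value = 0.150794; compare to alpha = 0.05. fail to reject H0.

U_X = 5, p = 0.150794, fail to reject H0 at alpha = 0.05.


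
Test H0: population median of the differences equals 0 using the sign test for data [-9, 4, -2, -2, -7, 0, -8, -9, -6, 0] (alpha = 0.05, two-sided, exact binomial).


Step 1: Discard zero differences. Original n = 10; n_eff = number of nonzero differences = 8.
Nonzero differences (with sign): -9, +4, -2, -2, -7, -8, -9, -6
Step 2: Count signs: positive = 1, negative = 7.
Step 3: Under H0: P(positive) = 0.5, so the number of positives S ~ Bin(8, 0.5).
Step 4: Two-sided exact p-value = sum of Bin(8,0.5) probabilities at or below the observed probability = 0.070312.
Step 5: alpha = 0.05. fail to reject H0.

n_eff = 8, pos = 1, neg = 7, p = 0.070312, fail to reject H0.


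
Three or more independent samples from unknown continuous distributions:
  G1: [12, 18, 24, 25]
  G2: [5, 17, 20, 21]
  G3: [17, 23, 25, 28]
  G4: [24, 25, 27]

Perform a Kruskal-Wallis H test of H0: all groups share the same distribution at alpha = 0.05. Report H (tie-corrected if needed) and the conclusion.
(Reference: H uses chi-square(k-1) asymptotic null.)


Step 1: Combine all N = 15 observations and assign midranks.
sorted (value, group, rank): (5,G2,1), (12,G1,2), (17,G2,3.5), (17,G3,3.5), (18,G1,5), (20,G2,6), (21,G2,7), (23,G3,8), (24,G1,9.5), (24,G4,9.5), (25,G1,12), (25,G3,12), (25,G4,12), (27,G4,14), (28,G3,15)
Step 2: Sum ranks within each group.
R_1 = 28.5 (n_1 = 4)
R_2 = 17.5 (n_2 = 4)
R_3 = 38.5 (n_3 = 4)
R_4 = 35.5 (n_4 = 3)
Step 3: H = 12/(N(N+1)) * sum(R_i^2/n_i) - 3(N+1)
     = 12/(15*16) * (28.5^2/4 + 17.5^2/4 + 38.5^2/4 + 35.5^2/3) - 3*16
     = 0.050000 * 1070.27 - 48
     = 5.513542.
Step 4: Ties present; correction factor C = 1 - 36/(15^3 - 15) = 0.989286. Corrected H = 5.513542 / 0.989286 = 5.573255.
Step 5: Under H0, H ~ chi^2(3); p-value = 0.134322.
Step 6: alpha = 0.05. fail to reject H0.

H = 5.5733, df = 3, p = 0.134322, fail to reject H0.


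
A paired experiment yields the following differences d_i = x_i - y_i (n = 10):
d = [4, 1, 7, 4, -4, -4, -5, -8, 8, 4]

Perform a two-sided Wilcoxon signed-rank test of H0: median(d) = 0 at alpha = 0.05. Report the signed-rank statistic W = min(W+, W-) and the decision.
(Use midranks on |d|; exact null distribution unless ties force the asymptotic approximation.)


Step 1: Drop any zero differences (none here) and take |d_i|.
|d| = [4, 1, 7, 4, 4, 4, 5, 8, 8, 4]
Step 2: Midrank |d_i| (ties get averaged ranks).
ranks: |4|->4, |1|->1, |7|->8, |4|->4, |4|->4, |4|->4, |5|->7, |8|->9.5, |8|->9.5, |4|->4
Step 3: Attach original signs; sum ranks with positive sign and with negative sign.
W+ = 4 + 1 + 8 + 4 + 9.5 + 4 = 30.5
W- = 4 + 4 + 7 + 9.5 = 24.5
(Check: W+ + W- = 55 should equal n(n+1)/2 = 55.)
Step 4: Test statistic W = min(W+, W-) = 24.5.
Step 5: Ties in |d|, so use the tie-corrected normal approximation.
        E[W] = n(n+1)/4 = 10*11/4 = 27.5.
        Tie groups: |d|=4 (t=5), |d|=8 (t=2); sum(t^3 - t) = 126.
        Var[W] = n(n+1)(2n+1)/24 - sum(t^3-t)/48 = 2310/24 - 126/48 = 93.625.
        z = (W - E[W]) / sqrt(Var[W]) = (24.5 - 27.5) / 9.6760 = -0.3100.
        Two-sided p = 2*Phi(z) = 0.756526.
Step 6: alpha = 0.05. fail to reject H0.

W+ = 30.5, W- = 24.5, W = min = 24.5, p = 0.756526, fail to reject H0.


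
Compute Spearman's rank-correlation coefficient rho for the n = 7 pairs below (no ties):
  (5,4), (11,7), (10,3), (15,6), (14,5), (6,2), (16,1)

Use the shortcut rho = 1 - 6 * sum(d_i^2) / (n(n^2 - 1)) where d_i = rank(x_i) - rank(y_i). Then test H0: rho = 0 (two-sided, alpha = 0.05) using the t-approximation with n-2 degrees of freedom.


Step 1: Rank x and y separately (midranks; no ties here).
rank(x): 5->1, 11->4, 10->3, 15->6, 14->5, 6->2, 16->7
rank(y): 4->4, 7->7, 3->3, 6->6, 5->5, 2->2, 1->1
Step 2: d_i = R_x(i) - R_y(i); compute d_i^2.
  (1-4)^2=9, (4-7)^2=9, (3-3)^2=0, (6-6)^2=0, (5-5)^2=0, (2-2)^2=0, (7-1)^2=36
sum(d^2) = 54.
Step 3: rho = 1 - 6*54 / (7*(7^2 - 1)) = 1 - 324/336 = 0.035714.
Step 4: Under H0, t = rho * sqrt((n-2)/(1-rho^2)) = 0.0799 ~ t(5).
Step 5: Two-sided p-value from the t-distribution with 5 df = 0.939408.
Step 6: alpha = 0.05. fail to reject H0.

rho = 0.0357, p = 0.939408, fail to reject H0 at alpha = 0.05.


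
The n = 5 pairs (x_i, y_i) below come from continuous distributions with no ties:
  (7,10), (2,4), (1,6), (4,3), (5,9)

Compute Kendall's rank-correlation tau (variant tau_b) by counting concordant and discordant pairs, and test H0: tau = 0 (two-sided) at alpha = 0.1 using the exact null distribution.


Step 1: Enumerate the 10 unordered pairs (i,j) with i<j and classify each by sign(x_j-x_i) * sign(y_j-y_i).
  (1,2):dx=-5,dy=-6->C; (1,3):dx=-6,dy=-4->C; (1,4):dx=-3,dy=-7->C; (1,5):dx=-2,dy=-1->C
  (2,3):dx=-1,dy=+2->D; (2,4):dx=+2,dy=-1->D; (2,5):dx=+3,dy=+5->C; (3,4):dx=+3,dy=-3->D
  (3,5):dx=+4,dy=+3->C; (4,5):dx=+1,dy=+6->C
Step 2: C = 7, D = 3, total pairs = 10.
Step 3: tau = (C - D)/(n(n-1)/2) = (7 - 3)/10 = 0.400000.
Step 4: Exact two-sided p-value (enumerate n! = 120 permutations of y under H0): p = 0.483333.
Step 5: alpha = 0.1. fail to reject H0.

tau_b = 0.4000 (C=7, D=3), p = 0.483333, fail to reject H0.


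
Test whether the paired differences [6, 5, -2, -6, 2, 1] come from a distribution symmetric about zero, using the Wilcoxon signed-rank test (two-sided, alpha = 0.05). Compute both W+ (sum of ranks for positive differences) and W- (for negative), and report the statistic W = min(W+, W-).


Step 1: Drop any zero differences (none here) and take |d_i|.
|d| = [6, 5, 2, 6, 2, 1]
Step 2: Midrank |d_i| (ties get averaged ranks).
ranks: |6|->5.5, |5|->4, |2|->2.5, |6|->5.5, |2|->2.5, |1|->1
Step 3: Attach original signs; sum ranks with positive sign and with negative sign.
W+ = 5.5 + 4 + 2.5 + 1 = 13
W- = 2.5 + 5.5 = 8
(Check: W+ + W- = 21 should equal n(n+1)/2 = 21.)
Step 4: Test statistic W = min(W+, W-) = 8.
Step 5: Ties in |d|, so use the tie-corrected normal approximation.
        E[W] = n(n+1)/4 = 6*7/4 = 10.5.
        Tie groups: |d|=2 (t=2), |d|=6 (t=2); sum(t^3 - t) = 12.
        Var[W] = n(n+1)(2n+1)/24 - sum(t^3-t)/48 = 546/24 - 12/48 = 22.5.
        z = (W - E[W]) / sqrt(Var[W]) = (8 - 10.5) / 4.7434 = -0.5270.
        Two-sided p = 2*Phi(z) = 0.598161.
Step 6: alpha = 0.05. fail to reject H0.

W+ = 13, W- = 8, W = min = 8, p = 0.598161, fail to reject H0.


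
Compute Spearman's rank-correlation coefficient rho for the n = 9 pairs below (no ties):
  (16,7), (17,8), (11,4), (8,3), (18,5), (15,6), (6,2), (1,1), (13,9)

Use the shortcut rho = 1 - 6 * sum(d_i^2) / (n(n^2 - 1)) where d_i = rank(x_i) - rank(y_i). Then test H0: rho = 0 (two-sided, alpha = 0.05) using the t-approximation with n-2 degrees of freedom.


Step 1: Rank x and y separately (midranks; no ties here).
rank(x): 16->7, 17->8, 11->4, 8->3, 18->9, 15->6, 6->2, 1->1, 13->5
rank(y): 7->7, 8->8, 4->4, 3->3, 5->5, 6->6, 2->2, 1->1, 9->9
Step 2: d_i = R_x(i) - R_y(i); compute d_i^2.
  (7-7)^2=0, (8-8)^2=0, (4-4)^2=0, (3-3)^2=0, (9-5)^2=16, (6-6)^2=0, (2-2)^2=0, (1-1)^2=0, (5-9)^2=16
sum(d^2) = 32.
Step 3: rho = 1 - 6*32 / (9*(9^2 - 1)) = 1 - 192/720 = 0.733333.
Step 4: Under H0, t = rho * sqrt((n-2)/(1-rho^2)) = 2.8538 ~ t(7).
Step 5: Two-sided p-value from the t-distribution with 7 df = 0.024554.
Step 6: alpha = 0.05. reject H0.

rho = 0.7333, p = 0.024554, reject H0 at alpha = 0.05.


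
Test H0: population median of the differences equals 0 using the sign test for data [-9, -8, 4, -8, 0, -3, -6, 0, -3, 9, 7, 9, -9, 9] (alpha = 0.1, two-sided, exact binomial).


Step 1: Discard zero differences. Original n = 14; n_eff = number of nonzero differences = 12.
Nonzero differences (with sign): -9, -8, +4, -8, -3, -6, -3, +9, +7, +9, -9, +9
Step 2: Count signs: positive = 5, negative = 7.
Step 3: Under H0: P(positive) = 0.5, so the number of positives S ~ Bin(12, 0.5).
Step 4: Two-sided exact p-value = sum of Bin(12,0.5) probabilities at or below the observed probability = 0.774414.
Step 5: alpha = 0.1. fail to reject H0.

n_eff = 12, pos = 5, neg = 7, p = 0.774414, fail to reject H0.


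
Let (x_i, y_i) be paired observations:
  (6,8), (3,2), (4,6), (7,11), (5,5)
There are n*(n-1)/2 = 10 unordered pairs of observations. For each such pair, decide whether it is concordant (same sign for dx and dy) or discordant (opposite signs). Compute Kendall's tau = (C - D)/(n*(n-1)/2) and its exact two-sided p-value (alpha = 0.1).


Step 1: Enumerate the 10 unordered pairs (i,j) with i<j and classify each by sign(x_j-x_i) * sign(y_j-y_i).
  (1,2):dx=-3,dy=-6->C; (1,3):dx=-2,dy=-2->C; (1,4):dx=+1,dy=+3->C; (1,5):dx=-1,dy=-3->C
  (2,3):dx=+1,dy=+4->C; (2,4):dx=+4,dy=+9->C; (2,5):dx=+2,dy=+3->C; (3,4):dx=+3,dy=+5->C
  (3,5):dx=+1,dy=-1->D; (4,5):dx=-2,dy=-6->C
Step 2: C = 9, D = 1, total pairs = 10.
Step 3: tau = (C - D)/(n(n-1)/2) = (9 - 1)/10 = 0.800000.
Step 4: Exact two-sided p-value (enumerate n! = 120 permutations of y under H0): p = 0.083333.
Step 5: alpha = 0.1. reject H0.

tau_b = 0.8000 (C=9, D=1), p = 0.083333, reject H0.


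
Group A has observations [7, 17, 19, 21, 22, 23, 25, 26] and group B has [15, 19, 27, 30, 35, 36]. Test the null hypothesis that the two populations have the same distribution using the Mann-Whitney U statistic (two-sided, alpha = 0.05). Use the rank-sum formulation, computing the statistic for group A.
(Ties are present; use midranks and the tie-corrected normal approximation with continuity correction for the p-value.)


Step 1: Combine and sort all 14 observations; assign midranks.
sorted (value, group): (7,X), (15,Y), (17,X), (19,X), (19,Y), (21,X), (22,X), (23,X), (25,X), (26,X), (27,Y), (30,Y), (35,Y), (36,Y)
ranks: 7->1, 15->2, 17->3, 19->4.5, 19->4.5, 21->6, 22->7, 23->8, 25->9, 26->10, 27->11, 30->12, 35->13, 36->14
Step 2: Rank sum for X: R1 = 1 + 3 + 4.5 + 6 + 7 + 8 + 9 + 10 = 48.5.
Step 3: U_X = R1 - n1(n1+1)/2 = 48.5 - 8*9/2 = 48.5 - 36 = 12.5.
       U_Y = n1*n2 - U_X = 48 - 12.5 = 35.5.
Step 4: Ties are present, so use the tie-corrected normal approximation (with continuity correction) for the p-value.
Step 5: p-value = 0.155126; compare to alpha = 0.05. fail to reject H0.

U_X = 12.5, p = 0.155126, fail to reject H0 at alpha = 0.05.


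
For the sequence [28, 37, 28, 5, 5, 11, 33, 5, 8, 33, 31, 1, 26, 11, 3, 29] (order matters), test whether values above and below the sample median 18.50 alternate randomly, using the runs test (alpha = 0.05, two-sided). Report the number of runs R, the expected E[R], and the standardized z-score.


Step 1: Compute median = 18.50; label A = above, B = below.
Labels in order: AAABBBABBAABABBA  (n_A = 8, n_B = 8)
Step 2: Count runs R = 9.
Step 3: Under H0 (random ordering), E[R] = 2*n_A*n_B/(n_A+n_B) + 1 = 2*8*8/16 + 1 = 9.0000.
        Var[R] = 2*n_A*n_B*(2*n_A*n_B - n_A - n_B) / ((n_A+n_B)^2 * (n_A+n_B-1)) = 14336/3840 = 3.7333.
        SD[R] = 1.9322.
Step 4: R = E[R], so z = 0 with no continuity correction.
Step 5: Two-sided p-value via normal approximation = 2*(1 - Phi(|z|)) = 1.000000.
Step 6: alpha = 0.05. fail to reject H0.

R = 9, z = 0.0000, p = 1.000000, fail to reject H0.


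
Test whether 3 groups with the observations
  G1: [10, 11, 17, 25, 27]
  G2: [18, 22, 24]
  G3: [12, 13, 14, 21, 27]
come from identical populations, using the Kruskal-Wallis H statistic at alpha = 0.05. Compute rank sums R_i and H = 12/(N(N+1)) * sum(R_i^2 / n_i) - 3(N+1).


Step 1: Combine all N = 13 observations and assign midranks.
sorted (value, group, rank): (10,G1,1), (11,G1,2), (12,G3,3), (13,G3,4), (14,G3,5), (17,G1,6), (18,G2,7), (21,G3,8), (22,G2,9), (24,G2,10), (25,G1,11), (27,G1,12.5), (27,G3,12.5)
Step 2: Sum ranks within each group.
R_1 = 32.5 (n_1 = 5)
R_2 = 26 (n_2 = 3)
R_3 = 32.5 (n_3 = 5)
Step 3: H = 12/(N(N+1)) * sum(R_i^2/n_i) - 3(N+1)
     = 12/(13*14) * (32.5^2/5 + 26^2/3 + 32.5^2/5) - 3*14
     = 0.065934 * 647.833 - 42
     = 0.714286.
Step 4: Ties present; correction factor C = 1 - 6/(13^3 - 13) = 0.997253. Corrected H = 0.714286 / 0.997253 = 0.716253.
Step 5: Under H0, H ~ chi^2(2); p-value = 0.698984.
Step 6: alpha = 0.05. fail to reject H0.

H = 0.7163, df = 2, p = 0.698984, fail to reject H0.


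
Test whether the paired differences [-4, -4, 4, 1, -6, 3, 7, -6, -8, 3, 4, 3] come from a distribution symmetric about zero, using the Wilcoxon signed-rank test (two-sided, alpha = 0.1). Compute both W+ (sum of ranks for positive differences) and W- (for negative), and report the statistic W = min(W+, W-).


Step 1: Drop any zero differences (none here) and take |d_i|.
|d| = [4, 4, 4, 1, 6, 3, 7, 6, 8, 3, 4, 3]
Step 2: Midrank |d_i| (ties get averaged ranks).
ranks: |4|->6.5, |4|->6.5, |4|->6.5, |1|->1, |6|->9.5, |3|->3, |7|->11, |6|->9.5, |8|->12, |3|->3, |4|->6.5, |3|->3
Step 3: Attach original signs; sum ranks with positive sign and with negative sign.
W+ = 6.5 + 1 + 3 + 11 + 3 + 6.5 + 3 = 34
W- = 6.5 + 6.5 + 9.5 + 9.5 + 12 = 44
(Check: W+ + W- = 78 should equal n(n+1)/2 = 78.)
Step 4: Test statistic W = min(W+, W-) = 34.
Step 5: Ties in |d|, so use the tie-corrected normal approximation.
        E[W] = n(n+1)/4 = 12*13/4 = 39.
        Tie groups: |d|=3 (t=3), |d|=4 (t=4), |d|=6 (t=2); sum(t^3 - t) = 90.
        Var[W] = n(n+1)(2n+1)/24 - sum(t^3-t)/48 = 3900/24 - 90/48 = 160.625.
        z = (W - E[W]) / sqrt(Var[W]) = (34 - 39) / 12.6738 = -0.3945.
        Two-sided p = 2*Phi(z) = 0.693201.
Step 6: alpha = 0.1. fail to reject H0.

W+ = 34, W- = 44, W = min = 34, p = 0.693201, fail to reject H0.


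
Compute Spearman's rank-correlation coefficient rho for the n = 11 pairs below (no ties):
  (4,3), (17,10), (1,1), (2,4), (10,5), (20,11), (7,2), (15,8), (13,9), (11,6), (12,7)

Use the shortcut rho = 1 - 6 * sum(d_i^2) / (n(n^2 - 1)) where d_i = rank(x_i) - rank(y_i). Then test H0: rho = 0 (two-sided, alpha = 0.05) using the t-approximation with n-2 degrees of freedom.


Step 1: Rank x and y separately (midranks; no ties here).
rank(x): 4->3, 17->10, 1->1, 2->2, 10->5, 20->11, 7->4, 15->9, 13->8, 11->6, 12->7
rank(y): 3->3, 10->10, 1->1, 4->4, 5->5, 11->11, 2->2, 8->8, 9->9, 6->6, 7->7
Step 2: d_i = R_x(i) - R_y(i); compute d_i^2.
  (3-3)^2=0, (10-10)^2=0, (1-1)^2=0, (2-4)^2=4, (5-5)^2=0, (11-11)^2=0, (4-2)^2=4, (9-8)^2=1, (8-9)^2=1, (6-6)^2=0, (7-7)^2=0
sum(d^2) = 10.
Step 3: rho = 1 - 6*10 / (11*(11^2 - 1)) = 1 - 60/1320 = 0.954545.
Step 4: Under H0, t = rho * sqrt((n-2)/(1-rho^2)) = 9.6074 ~ t(9).
Step 5: Two-sided p-value from the t-distribution with 9 df = 0.000005.
Step 6: alpha = 0.05. reject H0.

rho = 0.9545, p = 0.000005, reject H0 at alpha = 0.05.


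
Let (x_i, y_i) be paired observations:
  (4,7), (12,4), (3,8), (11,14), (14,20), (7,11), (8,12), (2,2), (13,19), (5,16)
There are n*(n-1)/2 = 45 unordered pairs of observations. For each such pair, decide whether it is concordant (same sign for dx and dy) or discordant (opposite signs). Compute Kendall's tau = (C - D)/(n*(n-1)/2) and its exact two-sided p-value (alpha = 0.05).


Step 1: Enumerate the 45 unordered pairs (i,j) with i<j and classify each by sign(x_j-x_i) * sign(y_j-y_i).
  (1,2):dx=+8,dy=-3->D; (1,3):dx=-1,dy=+1->D; (1,4):dx=+7,dy=+7->C; (1,5):dx=+10,dy=+13->C
  (1,6):dx=+3,dy=+4->C; (1,7):dx=+4,dy=+5->C; (1,8):dx=-2,dy=-5->C; (1,9):dx=+9,dy=+12->C
  (1,10):dx=+1,dy=+9->C; (2,3):dx=-9,dy=+4->D; (2,4):dx=-1,dy=+10->D; (2,5):dx=+2,dy=+16->C
  (2,6):dx=-5,dy=+7->D; (2,7):dx=-4,dy=+8->D; (2,8):dx=-10,dy=-2->C; (2,9):dx=+1,dy=+15->C
  (2,10):dx=-7,dy=+12->D; (3,4):dx=+8,dy=+6->C; (3,5):dx=+11,dy=+12->C; (3,6):dx=+4,dy=+3->C
  (3,7):dx=+5,dy=+4->C; (3,8):dx=-1,dy=-6->C; (3,9):dx=+10,dy=+11->C; (3,10):dx=+2,dy=+8->C
  (4,5):dx=+3,dy=+6->C; (4,6):dx=-4,dy=-3->C; (4,7):dx=-3,dy=-2->C; (4,8):dx=-9,dy=-12->C
  (4,9):dx=+2,dy=+5->C; (4,10):dx=-6,dy=+2->D; (5,6):dx=-7,dy=-9->C; (5,7):dx=-6,dy=-8->C
  (5,8):dx=-12,dy=-18->C; (5,9):dx=-1,dy=-1->C; (5,10):dx=-9,dy=-4->C; (6,7):dx=+1,dy=+1->C
  (6,8):dx=-5,dy=-9->C; (6,9):dx=+6,dy=+8->C; (6,10):dx=-2,dy=+5->D; (7,8):dx=-6,dy=-10->C
  (7,9):dx=+5,dy=+7->C; (7,10):dx=-3,dy=+4->D; (8,9):dx=+11,dy=+17->C; (8,10):dx=+3,dy=+14->C
  (9,10):dx=-8,dy=-3->C
Step 2: C = 35, D = 10, total pairs = 45.
Step 3: tau = (C - D)/(n(n-1)/2) = (35 - 10)/45 = 0.555556.
Step 4: Exact two-sided p-value (enumerate n! = 3628800 permutations of y under H0): p = 0.028609.
Step 5: alpha = 0.05. reject H0.

tau_b = 0.5556 (C=35, D=10), p = 0.028609, reject H0.


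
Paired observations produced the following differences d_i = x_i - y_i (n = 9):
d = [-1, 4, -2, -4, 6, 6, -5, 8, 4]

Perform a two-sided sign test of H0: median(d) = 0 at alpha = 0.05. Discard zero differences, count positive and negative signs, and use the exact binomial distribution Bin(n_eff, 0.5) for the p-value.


Step 1: Discard zero differences. Original n = 9; n_eff = number of nonzero differences = 9.
Nonzero differences (with sign): -1, +4, -2, -4, +6, +6, -5, +8, +4
Step 2: Count signs: positive = 5, negative = 4.
Step 3: Under H0: P(positive) = 0.5, so the number of positives S ~ Bin(9, 0.5).
Step 4: Two-sided exact p-value = sum of Bin(9,0.5) probabilities at or below the observed probability = 1.000000.
Step 5: alpha = 0.05. fail to reject H0.

n_eff = 9, pos = 5, neg = 4, p = 1.000000, fail to reject H0.


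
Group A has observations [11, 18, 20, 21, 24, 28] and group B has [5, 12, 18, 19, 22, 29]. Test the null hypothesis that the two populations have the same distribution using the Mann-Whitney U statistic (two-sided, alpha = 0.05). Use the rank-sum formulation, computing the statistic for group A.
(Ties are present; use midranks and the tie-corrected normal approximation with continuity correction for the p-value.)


Step 1: Combine and sort all 12 observations; assign midranks.
sorted (value, group): (5,Y), (11,X), (12,Y), (18,X), (18,Y), (19,Y), (20,X), (21,X), (22,Y), (24,X), (28,X), (29,Y)
ranks: 5->1, 11->2, 12->3, 18->4.5, 18->4.5, 19->6, 20->7, 21->8, 22->9, 24->10, 28->11, 29->12
Step 2: Rank sum for X: R1 = 2 + 4.5 + 7 + 8 + 10 + 11 = 42.5.
Step 3: U_X = R1 - n1(n1+1)/2 = 42.5 - 6*7/2 = 42.5 - 21 = 21.5.
       U_Y = n1*n2 - U_X = 36 - 21.5 = 14.5.
Step 4: Ties are present, so use the tie-corrected normal approximation (with continuity correction) for the p-value.
Step 5: p-value = 0.630356; compare to alpha = 0.05. fail to reject H0.

U_X = 21.5, p = 0.630356, fail to reject H0 at alpha = 0.05.


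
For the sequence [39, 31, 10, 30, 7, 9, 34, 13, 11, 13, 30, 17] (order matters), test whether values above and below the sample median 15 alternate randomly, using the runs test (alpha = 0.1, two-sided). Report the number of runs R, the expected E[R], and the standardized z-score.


Step 1: Compute median = 15; label A = above, B = below.
Labels in order: AABABBABBBAA  (n_A = 6, n_B = 6)
Step 2: Count runs R = 7.
Step 3: Under H0 (random ordering), E[R] = 2*n_A*n_B/(n_A+n_B) + 1 = 2*6*6/12 + 1 = 7.0000.
        Var[R] = 2*n_A*n_B*(2*n_A*n_B - n_A - n_B) / ((n_A+n_B)^2 * (n_A+n_B-1)) = 4320/1584 = 2.7273.
        SD[R] = 1.6514.
Step 4: R = E[R], so z = 0 with no continuity correction.
Step 5: Two-sided p-value via normal approximation = 2*(1 - Phi(|z|)) = 1.000000.
Step 6: alpha = 0.1. fail to reject H0.

R = 7, z = 0.0000, p = 1.000000, fail to reject H0.


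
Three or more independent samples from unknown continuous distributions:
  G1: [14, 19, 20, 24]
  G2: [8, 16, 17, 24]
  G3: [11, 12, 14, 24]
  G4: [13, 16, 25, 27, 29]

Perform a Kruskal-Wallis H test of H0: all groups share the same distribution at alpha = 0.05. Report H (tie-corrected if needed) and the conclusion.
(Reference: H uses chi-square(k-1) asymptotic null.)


Step 1: Combine all N = 17 observations and assign midranks.
sorted (value, group, rank): (8,G2,1), (11,G3,2), (12,G3,3), (13,G4,4), (14,G1,5.5), (14,G3,5.5), (16,G2,7.5), (16,G4,7.5), (17,G2,9), (19,G1,10), (20,G1,11), (24,G1,13), (24,G2,13), (24,G3,13), (25,G4,15), (27,G4,16), (29,G4,17)
Step 2: Sum ranks within each group.
R_1 = 39.5 (n_1 = 4)
R_2 = 30.5 (n_2 = 4)
R_3 = 23.5 (n_3 = 4)
R_4 = 59.5 (n_4 = 5)
Step 3: H = 12/(N(N+1)) * sum(R_i^2/n_i) - 3(N+1)
     = 12/(17*18) * (39.5^2/4 + 30.5^2/4 + 23.5^2/4 + 59.5^2/5) - 3*18
     = 0.039216 * 1468.74 - 54
     = 3.597549.
Step 4: Ties present; correction factor C = 1 - 36/(17^3 - 17) = 0.992647. Corrected H = 3.597549 / 0.992647 = 3.624198.
Step 5: Under H0, H ~ chi^2(3); p-value = 0.305008.
Step 6: alpha = 0.05. fail to reject H0.

H = 3.6242, df = 3, p = 0.305008, fail to reject H0.


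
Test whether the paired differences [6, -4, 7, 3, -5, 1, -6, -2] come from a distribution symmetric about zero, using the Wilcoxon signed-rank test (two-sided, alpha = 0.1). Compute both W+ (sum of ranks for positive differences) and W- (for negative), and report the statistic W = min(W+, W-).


Step 1: Drop any zero differences (none here) and take |d_i|.
|d| = [6, 4, 7, 3, 5, 1, 6, 2]
Step 2: Midrank |d_i| (ties get averaged ranks).
ranks: |6|->6.5, |4|->4, |7|->8, |3|->3, |5|->5, |1|->1, |6|->6.5, |2|->2
Step 3: Attach original signs; sum ranks with positive sign and with negative sign.
W+ = 6.5 + 8 + 3 + 1 = 18.5
W- = 4 + 5 + 6.5 + 2 = 17.5
(Check: W+ + W- = 36 should equal n(n+1)/2 = 36.)
Step 4: Test statistic W = min(W+, W-) = 17.5.
Step 5: Ties in |d|, so use the tie-corrected normal approximation.
        E[W] = n(n+1)/4 = 8*9/4 = 18.
        Tie groups: |d|=6 (t=2); sum(t^3 - t) = 6.
        Var[W] = n(n+1)(2n+1)/24 - sum(t^3-t)/48 = 1224/24 - 6/48 = 50.875.
        z = (W - E[W]) / sqrt(Var[W]) = (17.5 - 18) / 7.1327 = -0.0701.
        Two-sided p = 2*Phi(z) = 0.944114.
Step 6: alpha = 0.1. fail to reject H0.

W+ = 18.5, W- = 17.5, W = min = 17.5, p = 0.944114, fail to reject H0.


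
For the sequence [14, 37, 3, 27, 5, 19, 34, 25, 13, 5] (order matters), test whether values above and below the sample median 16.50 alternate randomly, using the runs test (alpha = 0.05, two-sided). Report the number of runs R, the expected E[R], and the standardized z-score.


Step 1: Compute median = 16.50; label A = above, B = below.
Labels in order: BABABAAABB  (n_A = 5, n_B = 5)
Step 2: Count runs R = 7.
Step 3: Under H0 (random ordering), E[R] = 2*n_A*n_B/(n_A+n_B) + 1 = 2*5*5/10 + 1 = 6.0000.
        Var[R] = 2*n_A*n_B*(2*n_A*n_B - n_A - n_B) / ((n_A+n_B)^2 * (n_A+n_B-1)) = 2000/900 = 2.2222.
        SD[R] = 1.4907.
Step 4: Continuity-corrected z = (R - 0.5 - E[R]) / SD[R] = (7 - 0.5 - 6.0000) / 1.4907 = 0.3354.
Step 5: Two-sided p-value via normal approximation = 2*(1 - Phi(|z|)) = 0.737316.
Step 6: alpha = 0.05. fail to reject H0.

R = 7, z = 0.3354, p = 0.737316, fail to reject H0.


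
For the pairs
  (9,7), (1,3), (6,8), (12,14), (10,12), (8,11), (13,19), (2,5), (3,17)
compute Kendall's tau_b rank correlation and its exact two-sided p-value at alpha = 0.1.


Step 1: Enumerate the 36 unordered pairs (i,j) with i<j and classify each by sign(x_j-x_i) * sign(y_j-y_i).
  (1,2):dx=-8,dy=-4->C; (1,3):dx=-3,dy=+1->D; (1,4):dx=+3,dy=+7->C; (1,5):dx=+1,dy=+5->C
  (1,6):dx=-1,dy=+4->D; (1,7):dx=+4,dy=+12->C; (1,8):dx=-7,dy=-2->C; (1,9):dx=-6,dy=+10->D
  (2,3):dx=+5,dy=+5->C; (2,4):dx=+11,dy=+11->C; (2,5):dx=+9,dy=+9->C; (2,6):dx=+7,dy=+8->C
  (2,7):dx=+12,dy=+16->C; (2,8):dx=+1,dy=+2->C; (2,9):dx=+2,dy=+14->C; (3,4):dx=+6,dy=+6->C
  (3,5):dx=+4,dy=+4->C; (3,6):dx=+2,dy=+3->C; (3,7):dx=+7,dy=+11->C; (3,8):dx=-4,dy=-3->C
  (3,9):dx=-3,dy=+9->D; (4,5):dx=-2,dy=-2->C; (4,6):dx=-4,dy=-3->C; (4,7):dx=+1,dy=+5->C
  (4,8):dx=-10,dy=-9->C; (4,9):dx=-9,dy=+3->D; (5,6):dx=-2,dy=-1->C; (5,7):dx=+3,dy=+7->C
  (5,8):dx=-8,dy=-7->C; (5,9):dx=-7,dy=+5->D; (6,7):dx=+5,dy=+8->C; (6,8):dx=-6,dy=-6->C
  (6,9):dx=-5,dy=+6->D; (7,8):dx=-11,dy=-14->C; (7,9):dx=-10,dy=-2->C; (8,9):dx=+1,dy=+12->C
Step 2: C = 29, D = 7, total pairs = 36.
Step 3: tau = (C - D)/(n(n-1)/2) = (29 - 7)/36 = 0.611111.
Step 4: Exact two-sided p-value (enumerate n! = 362880 permutations of y under H0): p = 0.024741.
Step 5: alpha = 0.1. reject H0.

tau_b = 0.6111 (C=29, D=7), p = 0.024741, reject H0.


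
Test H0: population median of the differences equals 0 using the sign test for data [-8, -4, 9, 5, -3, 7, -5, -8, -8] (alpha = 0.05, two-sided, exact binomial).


Step 1: Discard zero differences. Original n = 9; n_eff = number of nonzero differences = 9.
Nonzero differences (with sign): -8, -4, +9, +5, -3, +7, -5, -8, -8
Step 2: Count signs: positive = 3, negative = 6.
Step 3: Under H0: P(positive) = 0.5, so the number of positives S ~ Bin(9, 0.5).
Step 4: Two-sided exact p-value = sum of Bin(9,0.5) probabilities at or below the observed probability = 0.507812.
Step 5: alpha = 0.05. fail to reject H0.

n_eff = 9, pos = 3, neg = 6, p = 0.507812, fail to reject H0.
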